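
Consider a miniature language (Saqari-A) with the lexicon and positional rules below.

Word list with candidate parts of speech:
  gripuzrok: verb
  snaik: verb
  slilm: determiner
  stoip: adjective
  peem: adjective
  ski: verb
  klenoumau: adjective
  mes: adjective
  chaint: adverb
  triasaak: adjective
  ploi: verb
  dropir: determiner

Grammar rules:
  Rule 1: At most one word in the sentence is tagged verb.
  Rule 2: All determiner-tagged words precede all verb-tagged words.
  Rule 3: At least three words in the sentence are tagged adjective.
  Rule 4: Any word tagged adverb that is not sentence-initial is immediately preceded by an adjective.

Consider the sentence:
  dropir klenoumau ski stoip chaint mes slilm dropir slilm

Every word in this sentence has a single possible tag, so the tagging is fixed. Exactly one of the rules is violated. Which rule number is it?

Fixed tagging: determiner adjective verb adjective adverb adjective determiner determiner determiner.
Rule check: R1 holds, R2 violated, R3 holds, R4 holds.
Only rule 2 fails.

2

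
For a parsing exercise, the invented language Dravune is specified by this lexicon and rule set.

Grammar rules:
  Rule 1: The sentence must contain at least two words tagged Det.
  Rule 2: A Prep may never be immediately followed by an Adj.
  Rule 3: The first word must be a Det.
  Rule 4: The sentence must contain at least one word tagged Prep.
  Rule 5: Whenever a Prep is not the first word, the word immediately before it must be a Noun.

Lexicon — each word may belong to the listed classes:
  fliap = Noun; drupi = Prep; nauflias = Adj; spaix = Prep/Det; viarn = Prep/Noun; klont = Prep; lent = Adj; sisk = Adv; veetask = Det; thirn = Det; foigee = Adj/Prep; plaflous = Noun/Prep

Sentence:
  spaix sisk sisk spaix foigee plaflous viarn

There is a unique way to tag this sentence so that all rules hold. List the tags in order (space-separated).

Det Adv Adv Det Adj Noun Prep

Candidates per position — 1:spaix {Prep,Det}; 2:sisk {Adv}; 3:sisk {Adv}; 4:spaix {Prep,Det}; 5:foigee {Adj,Prep}; 6:plaflous {Noun,Prep}; 7:viarn {Prep,Noun}.
Position 1: Prep is ruled out by rule 1; that leaves Det.
Position 4: Prep is ruled out by rule 1; that leaves Det.
Position 5: Prep is ruled out by rule 5; that leaves Adj.
Position 6: Prep is ruled out by rule 5; that leaves Noun.
Position 7: Noun is ruled out by rule 4; that leaves Prep.
That leaves exactly one tagging: Det Adv Adv Det Adj Noun Prep.
Rule-by-rule: rule 1 ok; rule 2 ok; rule 3 ok; rule 4 ok; rule 5 ok.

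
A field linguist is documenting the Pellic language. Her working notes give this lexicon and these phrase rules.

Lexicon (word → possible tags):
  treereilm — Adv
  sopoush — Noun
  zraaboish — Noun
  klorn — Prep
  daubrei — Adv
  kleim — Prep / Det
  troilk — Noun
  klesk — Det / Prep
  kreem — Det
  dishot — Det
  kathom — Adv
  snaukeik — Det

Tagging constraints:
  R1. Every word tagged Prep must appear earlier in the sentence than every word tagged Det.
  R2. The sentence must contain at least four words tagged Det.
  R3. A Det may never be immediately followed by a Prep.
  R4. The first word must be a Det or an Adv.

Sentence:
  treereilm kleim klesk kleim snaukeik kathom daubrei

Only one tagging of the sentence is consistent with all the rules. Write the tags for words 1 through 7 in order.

Adv Det Det Det Det Adv Adv

Candidates per position — 1:treereilm {Adv}; 2:kleim {Prep,Det}; 3:klesk {Det,Prep}; 4:kleim {Prep,Det}; 5:snaukeik {Det}; 6:kathom {Adv}; 7:daubrei {Adv}.
Position 2: tagging it Prep would leave rule 2 unsatisfiable, so it must be Det.
Position 3: tagging it Prep would leave rule 1 unsatisfiable, so it must be Det.
Position 4: tagging it Prep would leave rule 1 unsatisfiable, so it must be Det.
So the tagging must be: Adv Det Det Det Det Adv Adv.
Verifying each rule — rule 1 holds; rule 2 holds; rule 3 holds; rule 4 holds.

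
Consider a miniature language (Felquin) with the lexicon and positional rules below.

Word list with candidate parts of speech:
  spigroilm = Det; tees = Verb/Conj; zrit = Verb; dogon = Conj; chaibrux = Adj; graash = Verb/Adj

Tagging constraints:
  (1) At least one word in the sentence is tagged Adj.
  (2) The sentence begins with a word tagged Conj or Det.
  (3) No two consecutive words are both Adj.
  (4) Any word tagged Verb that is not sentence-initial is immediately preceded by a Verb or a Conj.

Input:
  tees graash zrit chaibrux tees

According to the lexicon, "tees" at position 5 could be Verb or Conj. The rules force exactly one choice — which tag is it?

Candidates per position — 1:tees {Verb,Conj}; 2:graash {Verb,Adj}; 3:zrit {Verb}; 4:chaibrux {Adj}; 5:tees {Verb,Conj}.
Position 1: Verb is ruled out by rule 2; that leaves Conj.
Position 2: Adj is ruled out by rule 4; that leaves Verb.
Position 5: Verb is ruled out by rule 4; that leaves Conj.
So the tagging must be: Conj Verb Verb Adj Conj.
Rule-by-rule: rule 1 ✓; rule 2 ✓; rule 3 ✓; rule 4 ✓.

Conj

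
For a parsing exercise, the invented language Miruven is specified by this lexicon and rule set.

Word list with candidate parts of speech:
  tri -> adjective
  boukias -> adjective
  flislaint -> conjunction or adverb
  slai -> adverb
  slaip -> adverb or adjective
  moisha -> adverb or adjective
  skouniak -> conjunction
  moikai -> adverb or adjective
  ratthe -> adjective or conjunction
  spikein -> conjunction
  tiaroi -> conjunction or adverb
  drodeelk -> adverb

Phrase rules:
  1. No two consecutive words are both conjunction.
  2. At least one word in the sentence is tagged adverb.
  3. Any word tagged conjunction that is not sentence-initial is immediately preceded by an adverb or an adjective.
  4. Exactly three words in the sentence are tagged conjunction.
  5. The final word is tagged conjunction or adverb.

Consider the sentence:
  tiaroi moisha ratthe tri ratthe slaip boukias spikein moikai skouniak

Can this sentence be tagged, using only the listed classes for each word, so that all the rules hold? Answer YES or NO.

YES

Candidates per position — 1:tiaroi {conjunction,adverb}; 2:moisha {adverb,adjective}; 3:ratthe {adjective,conjunction}; 4:tri {adjective}; 5:ratthe {adjective,conjunction}; 6:slaip {adverb,adjective}; 7:boukias {adjective}; 8:spikein {conjunction}; 9:moikai {adverb,adjective}; 10:skouniak {conjunction}.
One satisfying assignment: adverb adverb adjective adjective conjunction adjective adjective conjunction adjective conjunction.
Verifying each rule — rule 1 holds; rule 2 holds; rule 3 holds; rule 4 holds; rule 5 holds.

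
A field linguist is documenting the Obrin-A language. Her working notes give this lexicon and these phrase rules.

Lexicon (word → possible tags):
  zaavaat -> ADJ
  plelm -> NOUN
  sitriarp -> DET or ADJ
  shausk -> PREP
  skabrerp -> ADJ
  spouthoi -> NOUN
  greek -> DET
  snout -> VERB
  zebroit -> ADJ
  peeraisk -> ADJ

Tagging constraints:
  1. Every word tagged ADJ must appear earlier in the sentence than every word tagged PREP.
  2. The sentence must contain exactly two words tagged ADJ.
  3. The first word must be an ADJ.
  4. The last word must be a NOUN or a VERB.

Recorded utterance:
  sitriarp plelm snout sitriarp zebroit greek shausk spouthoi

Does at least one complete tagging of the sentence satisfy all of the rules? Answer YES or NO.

Candidates per position — 1:sitriarp {DET,ADJ}; 2:plelm {NOUN}; 3:snout {VERB}; 4:sitriarp {DET,ADJ}; 5:zebroit {ADJ}; 6:greek {DET}; 7:shausk {PREP}; 8:spouthoi {NOUN}.
One satisfying assignment: ADJ NOUN VERB DET ADJ DET PREP NOUN.
Check: rule 1 ✓; rule 2 ✓; rule 3 ✓; rule 4 ✓.

YES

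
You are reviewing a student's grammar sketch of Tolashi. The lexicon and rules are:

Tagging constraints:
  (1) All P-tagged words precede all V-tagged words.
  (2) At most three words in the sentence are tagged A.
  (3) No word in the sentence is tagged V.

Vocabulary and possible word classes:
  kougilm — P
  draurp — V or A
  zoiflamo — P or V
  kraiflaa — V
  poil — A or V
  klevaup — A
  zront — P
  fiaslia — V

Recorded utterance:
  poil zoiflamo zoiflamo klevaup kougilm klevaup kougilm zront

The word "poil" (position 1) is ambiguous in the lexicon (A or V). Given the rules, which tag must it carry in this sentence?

A

Candidates per position — 1:poil {A,V}; 2:zoiflamo {P,V}; 3:zoiflamo {P,V}; 4:klevaup {A}; 5:kougilm {P}; 6:klevaup {A}; 7:kougilm {P}; 8:zront {P}.
If word 1 were V, no tagging could satisfy rule 1; so word 1 is A.
If word 2 were V, no tagging could satisfy rule 1; so word 2 is P.
If word 3 were V, no tagging could satisfy rule 1; so word 3 is P.
So the tagging must be: A P P A P A P P.
Checking: rule 1 ✓; rule 2 ✓; rule 3 ✓.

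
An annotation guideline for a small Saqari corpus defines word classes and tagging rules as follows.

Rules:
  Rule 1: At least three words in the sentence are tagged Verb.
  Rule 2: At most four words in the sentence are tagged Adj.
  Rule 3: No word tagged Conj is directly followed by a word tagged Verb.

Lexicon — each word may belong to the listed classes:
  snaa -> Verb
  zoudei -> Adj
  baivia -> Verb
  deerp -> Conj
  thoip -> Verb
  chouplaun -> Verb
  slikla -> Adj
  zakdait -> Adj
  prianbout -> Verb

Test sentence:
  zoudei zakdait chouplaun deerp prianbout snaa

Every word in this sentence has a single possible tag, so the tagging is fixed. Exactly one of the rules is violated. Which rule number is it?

Fixed tagging: Adj Adj Verb Conj Verb Verb.
Rule check: R1 pass, R2 pass, R3 fail.
Only rule 3 fails.

3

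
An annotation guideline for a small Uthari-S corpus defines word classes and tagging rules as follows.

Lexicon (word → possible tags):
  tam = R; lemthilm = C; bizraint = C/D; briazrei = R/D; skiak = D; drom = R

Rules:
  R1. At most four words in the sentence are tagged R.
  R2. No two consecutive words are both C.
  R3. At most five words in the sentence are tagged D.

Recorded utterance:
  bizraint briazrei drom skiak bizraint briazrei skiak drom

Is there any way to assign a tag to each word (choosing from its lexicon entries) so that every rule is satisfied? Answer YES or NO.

YES

Candidates per position — 1:bizraint {C,D}; 2:briazrei {R,D}; 3:drom {R}; 4:skiak {D}; 5:bizraint {C,D}; 6:briazrei {R,D}; 7:skiak {D}; 8:drom {R}.
One satisfying assignment: D R R D D D D R.
Rule-by-rule: rule 1 ✓; rule 2 ✓; rule 3 ✓.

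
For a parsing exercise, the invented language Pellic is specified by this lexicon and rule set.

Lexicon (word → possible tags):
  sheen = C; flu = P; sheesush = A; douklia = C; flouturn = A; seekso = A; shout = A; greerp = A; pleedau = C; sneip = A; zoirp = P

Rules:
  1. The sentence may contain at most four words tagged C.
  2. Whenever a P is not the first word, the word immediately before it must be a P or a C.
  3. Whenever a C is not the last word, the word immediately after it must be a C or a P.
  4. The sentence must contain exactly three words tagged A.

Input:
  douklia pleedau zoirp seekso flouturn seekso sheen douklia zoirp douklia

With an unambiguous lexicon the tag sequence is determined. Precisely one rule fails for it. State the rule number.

1

Fixed tagging: C C P A A A C C P C.
Rule check: R1 violated, R2 holds, R3 holds, R4 holds.
Only rule 1 fails.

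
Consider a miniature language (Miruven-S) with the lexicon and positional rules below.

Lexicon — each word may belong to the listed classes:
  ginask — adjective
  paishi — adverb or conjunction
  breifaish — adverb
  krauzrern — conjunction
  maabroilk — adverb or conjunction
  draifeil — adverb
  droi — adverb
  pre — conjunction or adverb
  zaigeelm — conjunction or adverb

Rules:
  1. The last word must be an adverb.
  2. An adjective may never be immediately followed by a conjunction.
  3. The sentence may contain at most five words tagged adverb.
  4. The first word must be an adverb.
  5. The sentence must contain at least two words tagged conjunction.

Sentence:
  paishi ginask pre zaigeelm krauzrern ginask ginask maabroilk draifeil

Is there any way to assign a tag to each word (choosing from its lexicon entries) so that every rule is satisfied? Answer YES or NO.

Candidates per position — 1:paishi {adverb,conjunction}; 2:ginask {adjective}; 3:pre {conjunction,adverb}; 4:zaigeelm {conjunction,adverb}; 5:krauzrern {conjunction}; 6:ginask {adjective}; 7:ginask {adjective}; 8:maabroilk {adverb,conjunction}; 9:draifeil {adverb}.
One satisfying assignment: adverb adjective adverb conjunction conjunction adjective adjective adverb adverb.
Rule-by-rule: rule 1 satisfied; rule 2 satisfied; rule 3 satisfied; rule 4 satisfied; rule 5 satisfied.

YES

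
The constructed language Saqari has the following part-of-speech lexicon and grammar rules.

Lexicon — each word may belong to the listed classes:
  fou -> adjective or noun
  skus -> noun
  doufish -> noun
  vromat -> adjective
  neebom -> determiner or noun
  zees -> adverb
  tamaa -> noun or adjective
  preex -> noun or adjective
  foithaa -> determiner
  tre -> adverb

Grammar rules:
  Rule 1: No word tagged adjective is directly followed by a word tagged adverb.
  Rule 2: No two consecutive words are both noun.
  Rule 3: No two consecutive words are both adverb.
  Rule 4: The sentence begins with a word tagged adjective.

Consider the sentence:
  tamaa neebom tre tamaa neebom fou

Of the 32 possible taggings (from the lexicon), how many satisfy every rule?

Candidates per position — 1:tamaa {noun,adjective}; 2:neebom {determiner,noun}; 3:tre {adverb}; 4:tamaa {noun,adjective}; 5:neebom {determiner,noun}; 6:fou {adjective,noun}.
There are 32 candidate sequences in total.
Checking each against the rules leaves 10 sequences.
Count = 10.

10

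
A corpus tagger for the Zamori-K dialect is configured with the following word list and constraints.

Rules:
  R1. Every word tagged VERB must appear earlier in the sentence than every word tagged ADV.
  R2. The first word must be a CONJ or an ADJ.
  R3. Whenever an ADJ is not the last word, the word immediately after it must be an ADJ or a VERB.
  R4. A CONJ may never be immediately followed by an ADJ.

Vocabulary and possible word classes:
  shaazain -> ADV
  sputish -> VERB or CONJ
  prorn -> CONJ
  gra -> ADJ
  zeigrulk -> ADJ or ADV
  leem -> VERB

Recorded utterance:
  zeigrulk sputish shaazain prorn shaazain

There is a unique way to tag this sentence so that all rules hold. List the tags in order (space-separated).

Candidates per position — 1:zeigrulk {ADJ,ADV}; 2:sputish {VERB,CONJ}; 3:shaazain {ADV}; 4:prorn {CONJ}; 5:shaazain {ADV}.
At position 1, choosing ADV makes rule 2 impossible to satisfy; hence ADJ.
At position 2, choosing CONJ makes rule 3 impossible to satisfy; hence VERB.
The only consistent sequence is: ADJ VERB ADV CONJ ADV.
Checking: rule 1 ok; rule 2 ok; rule 3 ok; rule 4 ok.

ADJ VERB ADV CONJ ADV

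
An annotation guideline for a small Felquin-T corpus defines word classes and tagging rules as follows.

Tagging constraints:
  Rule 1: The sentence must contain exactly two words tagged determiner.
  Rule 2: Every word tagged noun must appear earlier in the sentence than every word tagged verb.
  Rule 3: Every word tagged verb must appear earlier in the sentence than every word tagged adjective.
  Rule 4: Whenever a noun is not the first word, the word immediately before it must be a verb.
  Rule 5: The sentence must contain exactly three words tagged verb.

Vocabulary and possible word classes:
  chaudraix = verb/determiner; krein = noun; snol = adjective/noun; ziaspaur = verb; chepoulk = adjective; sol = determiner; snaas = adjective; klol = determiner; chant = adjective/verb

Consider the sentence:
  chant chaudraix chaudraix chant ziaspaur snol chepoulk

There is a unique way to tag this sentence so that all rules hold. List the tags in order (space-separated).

Candidates per position — 1:chant {adjective,verb}; 2:chaudraix {verb,determiner}; 3:chaudraix {verb,determiner}; 4:chant {adjective,verb}; 5:ziaspaur {verb}; 6:snol {adjective,noun}; 7:chepoulk {adjective}.
At position 1, choosing adjective makes rule 3 impossible to satisfy; hence verb.
At position 2, choosing verb makes rule 1 impossible to satisfy; hence determiner.
At position 3, choosing verb makes rule 1 impossible to satisfy; hence determiner.
At position 4, choosing adjective makes rule 3 impossible to satisfy; hence verb.
At position 6, choosing noun makes rule 2 impossible to satisfy; hence adjective.
That leaves exactly one tagging: verb determiner determiner verb verb adjective adjective.
Rule-by-rule: rule 1 satisfied; rule 2 satisfied; rule 3 satisfied; rule 4 satisfied; rule 5 satisfied.

verb determiner determiner verb verb adjective adjective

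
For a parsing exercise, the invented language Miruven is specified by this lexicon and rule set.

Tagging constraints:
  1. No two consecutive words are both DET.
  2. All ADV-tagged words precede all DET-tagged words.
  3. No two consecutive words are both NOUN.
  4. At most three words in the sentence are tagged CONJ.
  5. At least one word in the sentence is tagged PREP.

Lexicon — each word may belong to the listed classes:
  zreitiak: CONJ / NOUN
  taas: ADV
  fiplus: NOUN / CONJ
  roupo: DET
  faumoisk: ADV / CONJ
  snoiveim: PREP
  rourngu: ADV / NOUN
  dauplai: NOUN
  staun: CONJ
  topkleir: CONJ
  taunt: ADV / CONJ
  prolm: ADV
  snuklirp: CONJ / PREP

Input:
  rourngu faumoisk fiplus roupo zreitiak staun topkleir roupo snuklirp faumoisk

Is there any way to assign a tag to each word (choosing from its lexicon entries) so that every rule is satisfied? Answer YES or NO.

YES

Candidates per position — 1:rourngu {ADV,NOUN}; 2:faumoisk {ADV,CONJ}; 3:fiplus {NOUN,CONJ}; 4:roupo {DET}; 5:zreitiak {CONJ,NOUN}; 6:staun {CONJ}; 7:topkleir {CONJ}; 8:roupo {DET}; 9:snuklirp {CONJ,PREP}; 10:faumoisk {ADV,CONJ}.
One satisfying assignment: ADV ADV NOUN DET NOUN CONJ CONJ DET PREP CONJ.
Rule-by-rule: rule 1 ✓; rule 2 ✓; rule 3 ✓; rule 4 ✓; rule 5 ✓.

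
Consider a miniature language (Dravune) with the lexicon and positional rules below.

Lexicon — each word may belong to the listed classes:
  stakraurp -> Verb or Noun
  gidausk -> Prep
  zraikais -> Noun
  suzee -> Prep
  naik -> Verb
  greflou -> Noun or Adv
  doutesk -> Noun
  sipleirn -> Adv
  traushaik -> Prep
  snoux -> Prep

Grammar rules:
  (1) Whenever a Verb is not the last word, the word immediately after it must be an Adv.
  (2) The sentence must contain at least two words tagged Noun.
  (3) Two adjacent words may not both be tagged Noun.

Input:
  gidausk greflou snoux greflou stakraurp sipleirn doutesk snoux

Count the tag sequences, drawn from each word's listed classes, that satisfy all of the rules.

5

Candidates per position — 1:gidausk {Prep}; 2:greflou {Noun,Adv}; 3:snoux {Prep}; 4:greflou {Noun,Adv}; 5:stakraurp {Verb,Noun}; 6:sipleirn {Adv}; 7:doutesk {Noun}; 8:snoux {Prep}.
There are 8 candidate sequences in total.
The sequences that satisfy every rule: Prep Noun Prep Noun Verb Adv Noun Prep; Prep Noun Prep Adv Verb Adv Noun Prep; Prep Noun Prep Adv Noun Adv Noun Prep; Prep Adv Prep Noun Verb Adv Noun Prep; Prep Adv Prep Adv Noun Adv Noun Prep.
Count = 5.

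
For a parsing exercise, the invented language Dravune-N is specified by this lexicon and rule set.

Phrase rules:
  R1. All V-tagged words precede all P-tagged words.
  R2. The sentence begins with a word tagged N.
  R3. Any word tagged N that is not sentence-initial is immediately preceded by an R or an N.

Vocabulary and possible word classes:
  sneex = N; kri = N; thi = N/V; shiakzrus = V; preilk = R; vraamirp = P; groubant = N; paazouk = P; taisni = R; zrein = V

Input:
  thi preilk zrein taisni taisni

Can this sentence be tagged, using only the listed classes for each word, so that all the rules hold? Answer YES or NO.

Candidates per position — 1:thi {N,V}; 2:preilk {R}; 3:zrein {V}; 4:taisni {R}; 5:taisni {R}.
One satisfying assignment: N R V R R.
Rule-by-rule: rule 1 holds; rule 2 holds; rule 3 holds.

YES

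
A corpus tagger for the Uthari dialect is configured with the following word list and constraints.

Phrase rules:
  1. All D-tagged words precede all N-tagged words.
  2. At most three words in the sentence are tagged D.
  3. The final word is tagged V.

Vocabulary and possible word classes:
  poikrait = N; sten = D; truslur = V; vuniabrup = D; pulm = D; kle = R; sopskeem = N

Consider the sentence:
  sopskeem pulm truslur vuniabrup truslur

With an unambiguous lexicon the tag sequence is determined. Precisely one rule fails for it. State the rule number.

Fixed tagging: N D V D V.
Rule check: R1 violated, R2 holds, R3 holds.
Only rule 1 fails.

1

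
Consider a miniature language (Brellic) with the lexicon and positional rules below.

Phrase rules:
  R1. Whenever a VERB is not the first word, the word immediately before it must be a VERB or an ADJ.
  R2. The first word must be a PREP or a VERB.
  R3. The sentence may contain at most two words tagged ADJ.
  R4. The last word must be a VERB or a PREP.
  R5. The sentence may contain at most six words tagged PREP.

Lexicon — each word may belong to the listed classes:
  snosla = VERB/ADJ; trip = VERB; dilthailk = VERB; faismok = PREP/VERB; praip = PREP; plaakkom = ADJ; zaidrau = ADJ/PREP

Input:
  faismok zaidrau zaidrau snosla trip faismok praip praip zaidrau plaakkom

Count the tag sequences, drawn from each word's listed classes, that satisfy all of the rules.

0

Candidates per position — 1:faismok {PREP,VERB}; 2:zaidrau {ADJ,PREP}; 3:zaidrau {ADJ,PREP}; 4:snosla {VERB,ADJ}; 5:trip {VERB}; 6:faismok {PREP,VERB}; 7:praip {PREP}; 8:praip {PREP}; 9:zaidrau {ADJ,PREP}; 10:plaakkom {ADJ}.
There are 64 candidate sequences in total.
Rule 4 cannot be satisfied by any choice of tags from the lexicon.
So there is no consistent tagging.
Count = 0.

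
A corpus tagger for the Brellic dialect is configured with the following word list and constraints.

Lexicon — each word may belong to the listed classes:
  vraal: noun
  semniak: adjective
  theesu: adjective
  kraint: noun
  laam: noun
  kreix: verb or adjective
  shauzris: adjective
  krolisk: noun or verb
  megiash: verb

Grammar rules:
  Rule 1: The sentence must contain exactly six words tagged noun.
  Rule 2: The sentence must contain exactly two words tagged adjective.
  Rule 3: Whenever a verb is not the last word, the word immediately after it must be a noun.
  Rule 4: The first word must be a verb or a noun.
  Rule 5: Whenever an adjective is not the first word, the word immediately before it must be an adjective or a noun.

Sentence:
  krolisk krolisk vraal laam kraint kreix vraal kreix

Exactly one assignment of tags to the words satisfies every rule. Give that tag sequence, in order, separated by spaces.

Candidates per position — 1:krolisk {noun,verb}; 2:krolisk {noun,verb}; 3:vraal {noun}; 4:laam {noun}; 5:kraint {noun}; 6:kreix {verb,adjective}; 7:vraal {noun}; 8:kreix {verb,adjective}.
Word 1 cannot be verb — rule 1 would then fail for every completion. It is noun.
Word 2 cannot be verb — rule 1 would then fail for every completion. It is noun.
Word 6 cannot be verb — rule 2 would then fail for every completion. It is adjective.
Word 8 cannot be verb — rule 2 would then fail for every completion. It is adjective.
The only consistent sequence is: noun noun noun noun noun adjective noun adjective.
Check: rule 1 holds; rule 2 holds; rule 3 holds; rule 4 holds; rule 5 holds.

noun noun noun noun noun adjective noun adjective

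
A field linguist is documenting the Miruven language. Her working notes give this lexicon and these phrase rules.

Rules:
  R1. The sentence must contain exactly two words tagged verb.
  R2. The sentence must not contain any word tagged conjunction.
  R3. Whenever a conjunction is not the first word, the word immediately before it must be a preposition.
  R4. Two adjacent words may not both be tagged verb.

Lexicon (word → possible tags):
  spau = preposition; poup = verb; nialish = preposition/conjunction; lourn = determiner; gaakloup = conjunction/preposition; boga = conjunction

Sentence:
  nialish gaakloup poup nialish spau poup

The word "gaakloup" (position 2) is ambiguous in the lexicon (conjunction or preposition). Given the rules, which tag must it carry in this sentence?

preposition

Candidates per position — 1:nialish {preposition,conjunction}; 2:gaakloup {conjunction,preposition}; 3:poup {verb}; 4:nialish {preposition,conjunction}; 5:spau {preposition}; 6:poup {verb}.
Position 1: tagging it conjunction would leave rule 2 unsatisfiable, so it must be preposition.
Position 2: tagging it conjunction would leave rule 2 unsatisfiable, so it must be preposition.
Position 4: tagging it conjunction would leave rule 2 unsatisfiable, so it must be preposition.
The only consistent sequence is: preposition preposition verb preposition preposition verb.
Checking: rule 1 holds; rule 2 holds; rule 3 holds; rule 4 holds.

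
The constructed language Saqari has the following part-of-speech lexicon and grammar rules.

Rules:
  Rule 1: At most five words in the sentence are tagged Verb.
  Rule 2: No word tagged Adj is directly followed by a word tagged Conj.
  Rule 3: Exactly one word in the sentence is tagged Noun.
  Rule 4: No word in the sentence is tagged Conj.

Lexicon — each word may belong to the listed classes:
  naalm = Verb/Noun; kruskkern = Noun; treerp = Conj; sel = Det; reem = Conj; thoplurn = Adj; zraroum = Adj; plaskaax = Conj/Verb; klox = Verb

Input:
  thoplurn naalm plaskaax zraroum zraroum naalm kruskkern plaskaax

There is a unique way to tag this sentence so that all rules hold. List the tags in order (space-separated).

Adj Verb Verb Adj Adj Verb Noun Verb

Candidates per position — 1:thoplurn {Adj}; 2:naalm {Verb,Noun}; 3:plaskaax {Conj,Verb}; 4:zraroum {Adj}; 5:zraroum {Adj}; 6:naalm {Verb,Noun}; 7:kruskkern {Noun}; 8:plaskaax {Conj,Verb}.
Word 2 cannot be Noun — rule 3 would then fail for every completion. It is Verb.
Word 3 cannot be Conj — rule 4 would then fail for every completion. It is Verb.
Word 6 cannot be Noun — rule 3 would then fail for every completion. It is Verb.
Word 8 cannot be Conj — rule 4 would then fail for every completion. It is Verb.
The only consistent sequence is: Adj Verb Verb Adj Adj Verb Noun Verb.
Checking: rule 1 holds; rule 2 holds; rule 3 holds; rule 4 holds.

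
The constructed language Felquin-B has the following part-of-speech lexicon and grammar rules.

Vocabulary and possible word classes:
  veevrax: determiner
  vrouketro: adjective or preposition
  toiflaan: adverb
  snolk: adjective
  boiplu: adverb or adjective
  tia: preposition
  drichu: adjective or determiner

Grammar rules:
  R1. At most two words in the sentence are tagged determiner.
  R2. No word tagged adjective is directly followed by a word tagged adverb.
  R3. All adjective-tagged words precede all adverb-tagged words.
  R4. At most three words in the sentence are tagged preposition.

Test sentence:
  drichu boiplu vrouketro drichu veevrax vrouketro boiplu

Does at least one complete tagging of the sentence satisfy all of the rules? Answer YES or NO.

Candidates per position — 1:drichu {adjective,determiner}; 2:boiplu {adverb,adjective}; 3:vrouketro {adjective,preposition}; 4:drichu {adjective,determiner}; 5:veevrax {determiner}; 6:vrouketro {adjective,preposition}; 7:boiplu {adverb,adjective}.
One satisfying assignment: adjective adjective adjective adjective determiner preposition adverb.
Rule-by-rule: rule 1 ok; rule 2 ok; rule 3 ok; rule 4 ok.

YES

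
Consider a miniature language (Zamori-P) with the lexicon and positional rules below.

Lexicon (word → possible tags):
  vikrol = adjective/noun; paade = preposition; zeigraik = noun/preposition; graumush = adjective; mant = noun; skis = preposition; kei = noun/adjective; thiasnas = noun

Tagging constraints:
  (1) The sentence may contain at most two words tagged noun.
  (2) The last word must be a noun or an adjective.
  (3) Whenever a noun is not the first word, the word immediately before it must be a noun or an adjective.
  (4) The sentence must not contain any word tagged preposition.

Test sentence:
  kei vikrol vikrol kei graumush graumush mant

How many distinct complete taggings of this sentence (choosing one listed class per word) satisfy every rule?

5

Candidates per position — 1:kei {noun,adjective}; 2:vikrol {adjective,noun}; 3:vikrol {adjective,noun}; 4:kei {noun,adjective}; 5:graumush {adjective}; 6:graumush {adjective}; 7:mant {noun}.
There are 16 candidate sequences in total.
The sequences that satisfy every rule: noun adjective adjective adjective adjective adjective noun; adjective adjective adjective noun adjective adjective noun; adjective adjective adjective adjective adjective adjective noun; adjective adjective noun adjective adjective adjective noun; adjective noun adjective adjective adjective adjective noun.
Count = 5.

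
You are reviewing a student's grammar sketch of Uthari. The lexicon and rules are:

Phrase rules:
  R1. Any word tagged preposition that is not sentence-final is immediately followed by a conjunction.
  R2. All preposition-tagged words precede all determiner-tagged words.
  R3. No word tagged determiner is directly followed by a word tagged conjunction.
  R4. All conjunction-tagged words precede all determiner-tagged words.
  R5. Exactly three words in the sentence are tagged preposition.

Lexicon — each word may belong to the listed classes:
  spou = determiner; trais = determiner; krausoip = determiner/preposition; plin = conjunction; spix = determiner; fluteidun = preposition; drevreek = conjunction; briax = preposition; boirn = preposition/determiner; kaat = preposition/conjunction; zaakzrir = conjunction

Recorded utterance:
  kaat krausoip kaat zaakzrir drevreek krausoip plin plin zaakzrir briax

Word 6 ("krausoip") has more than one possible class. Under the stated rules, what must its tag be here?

preposition

Candidates per position — 1:kaat {preposition,conjunction}; 2:krausoip {determiner,preposition}; 3:kaat {preposition,conjunction}; 4:zaakzrir {conjunction}; 5:drevreek {conjunction}; 6:krausoip {determiner,preposition}; 7:plin {conjunction}; 8:plin {conjunction}; 9:zaakzrir {conjunction}; 10:briax {preposition}.
At position 1, choosing preposition makes rule 1 impossible to satisfy; hence conjunction.
At position 2, choosing determiner makes rule 2 impossible to satisfy; hence preposition.
At position 3, choosing preposition makes rule 1 impossible to satisfy; hence conjunction.
At position 6, choosing determiner makes rule 2 impossible to satisfy; hence preposition.
So the tagging must be: conjunction preposition conjunction conjunction conjunction preposition conjunction conjunction conjunction preposition.
Checking: rule 1 ✓; rule 2 ✓; rule 3 ✓; rule 4 ✓; rule 5 ✓.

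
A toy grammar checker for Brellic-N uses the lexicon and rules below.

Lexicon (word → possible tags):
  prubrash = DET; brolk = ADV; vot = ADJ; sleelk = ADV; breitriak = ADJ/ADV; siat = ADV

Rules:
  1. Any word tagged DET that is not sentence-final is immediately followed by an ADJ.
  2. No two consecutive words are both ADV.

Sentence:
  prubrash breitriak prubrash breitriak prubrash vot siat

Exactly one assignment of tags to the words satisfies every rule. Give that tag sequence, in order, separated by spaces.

DET ADJ DET ADJ DET ADJ ADV

Candidates per position — 1:prubrash {DET}; 2:breitriak {ADJ,ADV}; 3:prubrash {DET}; 4:breitriak {ADJ,ADV}; 5:prubrash {DET}; 6:vot {ADJ}; 7:siat {ADV}.
Word 2 cannot be ADV — rule 1 would then fail for every completion. It is ADJ.
Word 4 cannot be ADV — rule 1 would then fail for every completion. It is ADJ.
So the tagging must be: DET ADJ DET ADJ DET ADJ ADV.
Rule-by-rule: rule 1 ✓; rule 2 ✓.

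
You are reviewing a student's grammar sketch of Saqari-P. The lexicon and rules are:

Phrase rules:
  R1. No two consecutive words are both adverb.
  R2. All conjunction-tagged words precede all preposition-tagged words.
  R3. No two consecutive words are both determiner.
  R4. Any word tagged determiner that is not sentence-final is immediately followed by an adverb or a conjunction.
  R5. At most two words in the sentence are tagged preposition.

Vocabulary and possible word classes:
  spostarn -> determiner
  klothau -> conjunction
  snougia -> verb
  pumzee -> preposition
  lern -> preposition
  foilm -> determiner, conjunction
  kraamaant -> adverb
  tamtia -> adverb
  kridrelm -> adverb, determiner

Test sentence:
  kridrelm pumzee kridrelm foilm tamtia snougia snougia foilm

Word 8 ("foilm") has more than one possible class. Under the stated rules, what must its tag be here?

determiner

Candidates per position — 1:kridrelm {adverb,determiner}; 2:pumzee {preposition}; 3:kridrelm {adverb,determiner}; 4:foilm {determiner,conjunction}; 5:tamtia {adverb}; 6:snougia {verb}; 7:snougia {verb}; 8:foilm {determiner,conjunction}.
Word 1 cannot be determiner — rule 4 would then fail for every completion. It is adverb.
Word 4 cannot be conjunction — rule 2 would then fail for every completion. It is determiner.
Word 8 cannot be conjunction — rule 2 would then fail for every completion. It is determiner.
Word 3 cannot be determiner — rule 3 would then fail for every completion. It is adverb.
So the tagging must be: adverb preposition adverb determiner adverb verb verb determiner.
Verifying each rule — rule 1 ✓; rule 2 ✓; rule 3 ✓; rule 4 ✓; rule 5 ✓.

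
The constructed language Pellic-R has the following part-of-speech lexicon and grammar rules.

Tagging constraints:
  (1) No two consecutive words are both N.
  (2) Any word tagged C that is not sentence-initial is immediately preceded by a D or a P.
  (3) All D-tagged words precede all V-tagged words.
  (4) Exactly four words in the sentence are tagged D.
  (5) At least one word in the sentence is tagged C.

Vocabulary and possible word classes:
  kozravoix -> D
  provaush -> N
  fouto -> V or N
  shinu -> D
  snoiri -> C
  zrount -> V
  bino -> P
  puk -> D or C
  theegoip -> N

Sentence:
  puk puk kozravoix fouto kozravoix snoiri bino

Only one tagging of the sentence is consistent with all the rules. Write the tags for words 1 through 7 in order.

D D D N D C P

Candidates per position — 1:puk {D,C}; 2:puk {D,C}; 3:kozravoix {D}; 4:fouto {V,N}; 5:kozravoix {D}; 6:snoiri {C}; 7:bino {P}.
At position 1, choosing C makes rule 4 impossible to satisfy; hence D.
At position 2, choosing C makes rule 4 impossible to satisfy; hence D.
At position 4, choosing V makes rule 3 impossible to satisfy; hence N.
The only consistent sequence is: D D D N D C P.
Rule-by-rule: rule 1 satisfied; rule 2 satisfied; rule 3 satisfied; rule 4 satisfied; rule 5 satisfied.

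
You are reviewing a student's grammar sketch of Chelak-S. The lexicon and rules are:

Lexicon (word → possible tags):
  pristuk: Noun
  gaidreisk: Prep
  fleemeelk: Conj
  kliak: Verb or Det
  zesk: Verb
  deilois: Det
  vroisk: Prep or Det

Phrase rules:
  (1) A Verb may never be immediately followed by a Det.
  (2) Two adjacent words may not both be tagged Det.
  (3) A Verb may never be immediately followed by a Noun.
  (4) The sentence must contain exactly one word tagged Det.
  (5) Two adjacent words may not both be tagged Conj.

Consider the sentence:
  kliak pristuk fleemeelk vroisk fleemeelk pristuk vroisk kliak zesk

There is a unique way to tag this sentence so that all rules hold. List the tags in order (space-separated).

Det Noun Conj Prep Conj Noun Prep Verb Verb

Candidates per position — 1:kliak {Verb,Det}; 2:pristuk {Noun}; 3:fleemeelk {Conj}; 4:vroisk {Prep,Det}; 5:fleemeelk {Conj}; 6:pristuk {Noun}; 7:vroisk {Prep,Det}; 8:kliak {Verb,Det}; 9:zesk {Verb}.
Position 1: tagging it Verb would leave rule 3 unsatisfiable, so it must be Det.
Position 4: tagging it Det would leave rule 4 unsatisfiable, so it must be Prep.
Position 7: tagging it Det would leave rule 4 unsatisfiable, so it must be Prep.
Position 8: tagging it Det would leave rule 4 unsatisfiable, so it must be Verb.
So the tagging must be: Det Noun Conj Prep Conj Noun Prep Verb Verb.
Check: rule 1 satisfied; rule 2 satisfied; rule 3 satisfied; rule 4 satisfied; rule 5 satisfied.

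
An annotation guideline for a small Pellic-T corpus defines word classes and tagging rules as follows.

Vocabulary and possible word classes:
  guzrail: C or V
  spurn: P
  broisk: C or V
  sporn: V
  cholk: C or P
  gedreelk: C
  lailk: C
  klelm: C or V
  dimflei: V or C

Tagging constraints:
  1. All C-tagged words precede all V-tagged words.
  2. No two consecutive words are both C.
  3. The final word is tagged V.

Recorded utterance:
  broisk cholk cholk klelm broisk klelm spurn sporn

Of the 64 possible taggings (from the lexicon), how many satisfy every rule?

Candidates per position — 1:broisk {C,V}; 2:cholk {C,P}; 3:cholk {C,P}; 4:klelm {C,V}; 5:broisk {C,V}; 6:klelm {C,V}; 7:spurn {P}; 8:sporn {V}.
There are 64 candidate sequences in total.
The sequences that satisfy every rule: C P C V V V P V; C P P C V V P V; C P P V V V P V; V P P V V V P V.
Count = 4.

4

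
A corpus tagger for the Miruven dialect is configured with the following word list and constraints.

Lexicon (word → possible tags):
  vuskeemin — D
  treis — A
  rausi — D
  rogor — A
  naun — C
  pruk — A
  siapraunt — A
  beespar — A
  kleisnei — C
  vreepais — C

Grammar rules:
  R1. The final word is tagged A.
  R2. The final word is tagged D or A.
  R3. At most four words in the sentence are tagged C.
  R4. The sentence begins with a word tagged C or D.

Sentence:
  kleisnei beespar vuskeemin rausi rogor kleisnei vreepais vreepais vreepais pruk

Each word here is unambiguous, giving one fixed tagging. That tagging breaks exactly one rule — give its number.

Fixed tagging: C A D D A C C C C A.
Rule check: R1 ✓, R2 ✓, R3 ✗, R4 ✓.
Only rule 3 fails.

3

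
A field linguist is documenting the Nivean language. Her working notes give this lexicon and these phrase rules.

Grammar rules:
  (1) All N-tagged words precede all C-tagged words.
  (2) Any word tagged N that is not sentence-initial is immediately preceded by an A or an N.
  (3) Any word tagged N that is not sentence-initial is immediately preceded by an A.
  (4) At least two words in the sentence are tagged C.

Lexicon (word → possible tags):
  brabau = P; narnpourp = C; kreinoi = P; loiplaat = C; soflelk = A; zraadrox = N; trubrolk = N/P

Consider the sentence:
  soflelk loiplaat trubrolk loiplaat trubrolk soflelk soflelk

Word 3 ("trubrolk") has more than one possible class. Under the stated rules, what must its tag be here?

Candidates per position — 1:soflelk {A}; 2:loiplaat {C}; 3:trubrolk {N,P}; 4:loiplaat {C}; 5:trubrolk {N,P}; 6:soflelk {A}; 7:soflelk {A}.
At position 3, choosing N makes rule 1 impossible to satisfy; hence P.
At position 5, choosing N makes rule 1 impossible to satisfy; hence P.
So the tagging must be: A C P C P A A.
Verifying each rule — rule 1 satisfied; rule 2 satisfied; rule 3 satisfied; rule 4 satisfied.

P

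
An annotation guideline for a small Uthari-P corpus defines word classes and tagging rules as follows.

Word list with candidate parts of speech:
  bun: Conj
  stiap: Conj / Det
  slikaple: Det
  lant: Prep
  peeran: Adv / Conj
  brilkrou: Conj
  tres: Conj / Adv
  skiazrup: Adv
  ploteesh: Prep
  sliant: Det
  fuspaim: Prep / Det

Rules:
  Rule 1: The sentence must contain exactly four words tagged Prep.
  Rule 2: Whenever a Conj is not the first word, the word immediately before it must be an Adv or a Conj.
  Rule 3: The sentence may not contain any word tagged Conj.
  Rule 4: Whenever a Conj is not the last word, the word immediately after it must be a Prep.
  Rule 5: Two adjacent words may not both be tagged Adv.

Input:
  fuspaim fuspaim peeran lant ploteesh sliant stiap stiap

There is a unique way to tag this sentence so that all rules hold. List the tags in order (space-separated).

Prep Prep Adv Prep Prep Det Det Det

Candidates per position — 1:fuspaim {Prep,Det}; 2:fuspaim {Prep,Det}; 3:peeran {Adv,Conj}; 4:lant {Prep}; 5:ploteesh {Prep}; 6:sliant {Det}; 7:stiap {Conj,Det}; 8:stiap {Conj,Det}.
Position 1: tagging it Det would leave rule 1 unsatisfiable, so it must be Prep.
Position 2: tagging it Det would leave rule 1 unsatisfiable, so it must be Prep.
Position 3: tagging it Conj would leave rule 2 unsatisfiable, so it must be Adv.
Position 7: tagging it Conj would leave rule 2 unsatisfiable, so it must be Det.
Position 8: tagging it Conj would leave rule 2 unsatisfiable, so it must be Det.
That leaves exactly one tagging: Prep Prep Adv Prep Prep Det Det Det.
Checking: rule 1 ok; rule 2 ok; rule 3 ok; rule 4 ok; rule 5 ok.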